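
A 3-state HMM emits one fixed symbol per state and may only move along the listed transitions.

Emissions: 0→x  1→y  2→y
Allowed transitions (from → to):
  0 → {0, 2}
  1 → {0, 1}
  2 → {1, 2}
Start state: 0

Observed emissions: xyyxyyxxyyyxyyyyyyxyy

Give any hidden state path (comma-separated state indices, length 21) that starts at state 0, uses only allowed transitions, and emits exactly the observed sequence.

  [0] x  {0}  => 0  start
  [1] y  {1,2}  => 2  0->2 ok
  [2] y  {1,2}  => 1  2->1 ok
  [3] x  {0}  => 0  1->0 ok
  [4] y  {1,2}  => 2  0->2 ok
  [5] y  {1,2}  => 1  2->1 ok
  [6] x  {0}  => 0  1->0 ok
  [7] x  {0}  => 0  0->0 ok
  [8] y  {1,2}  => 2  0->2 ok
  [9] y  {1,2}  => 1  2->1 ok
  [10] y  {1,2}  => 1  1->1 ok
  [11] x  {0}  => 0  1->0 ok
  [12] y  {1,2}  => 2  0->2 ok
  [13] y  {1,2}  => 2  2->2 ok
  [14] y  {1,2}  => 2  2->2 ok
  [15] y  {1,2}  => 1  2->1 ok
  [16] y  {1,2}  => 1  1->1 ok
  [17] y  {1,2}  => 1  1->1 ok
  [18] x  {0}  => 0  1->0 ok
  [19] y  {1,2}  => 2  0->2 ok
  [20] y  {1,2}  => 1  2->1 ok

0,2,1,0,2,1,0,0,2,1,1,0,2,2,2,1,1,1,0,2,1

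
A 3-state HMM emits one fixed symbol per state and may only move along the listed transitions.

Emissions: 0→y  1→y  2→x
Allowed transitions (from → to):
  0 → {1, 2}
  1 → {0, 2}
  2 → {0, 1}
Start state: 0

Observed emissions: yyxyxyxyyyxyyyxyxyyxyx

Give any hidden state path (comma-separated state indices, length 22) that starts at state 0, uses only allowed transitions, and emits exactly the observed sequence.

  0: obs=y cand={0,1} pick 0 [start]
  1: obs=y cand={0,1} pick 1 [0->1 ok]
  2: obs=x cand={2} pick 2 [1->2 ok]
  3: obs=y cand={0,1} pick 0 [2->0 ok]
  4: obs=x cand={2} pick 2 [0->2 ok]
  5: obs=y cand={0,1} pick 0 [2->0 ok]
  6: obs=x cand={2} pick 2 [0->2 ok]
  7: obs=y cand={0,1} pick 1 [2->1 ok]
  8: obs=y cand={0,1} pick 0 [1->0 ok]
  9: obs=y cand={0,1} pick 1 [0->1 ok]
  10: obs=x cand={2} pick 2 [1->2 ok]
  11: obs=y cand={0,1} pick 1 [2->1 ok]
  12: obs=y cand={0,1} pick 0 [1->0 ok]
  13: obs=y cand={0,1} pick 1 [0->1 ok]
  14: obs=x cand={2} pick 2 [1->2 ok]
  15: obs=y cand={0,1} pick 0 [2->0 ok]
  16: obs=x cand={2} pick 2 [0->2 ok]
  17: obs=y cand={0,1} pick 0 [2->0 ok]
  18: obs=y cand={0,1} pick 1 [0->1 ok]
  19: obs=x cand={2} pick 2 [1->2 ok]
  20: obs=y cand={0,1} pick 1 [2->1 ok]
  21: obs=x cand={2} pick 2 [1->2 ok]

0,1,2,0,2,0,2,1,0,1,2,1,0,1,2,0,2,0,1,2,1,2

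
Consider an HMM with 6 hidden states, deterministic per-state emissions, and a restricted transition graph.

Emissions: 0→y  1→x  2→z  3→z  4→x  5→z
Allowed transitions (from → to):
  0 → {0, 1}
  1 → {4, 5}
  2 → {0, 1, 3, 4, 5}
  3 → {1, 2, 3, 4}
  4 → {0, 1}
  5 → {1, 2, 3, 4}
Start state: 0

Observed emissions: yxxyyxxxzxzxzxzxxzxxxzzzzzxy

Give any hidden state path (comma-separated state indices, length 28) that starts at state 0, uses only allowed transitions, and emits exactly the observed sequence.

0,1,4,0,0,1,4,1,5,1,5,1,5,1,5,4,1,5,1,4,1,5,3,2,5,3,4,0

  [0] y  {0}  => 0  start
  [1] x  {1,4}  => 1  0->1 ok
  [2] x  {1,4}  => 4  1->4 ok
  [3] y  {0}  => 0  4->0 ok
  [4] y  {0}  => 0  0->0 ok
  [5] x  {1,4}  => 1  0->1 ok
  [6] x  {1,4}  => 4  1->4 ok
  [7] x  {1,4}  => 1  4->1 ok
  [8] z  {2,3,5}  => 5  1->5 ok
  [9] x  {1,4}  => 1  5->1 ok
  [10] z  {2,3,5}  => 5  1->5 ok
  [11] x  {1,4}  => 1  5->1 ok
  [12] z  {2,3,5}  => 5  1->5 ok
  [13] x  {1,4}  => 1  5->1 ok
  [14] z  {2,3,5}  => 5  1->5 ok
  [15] x  {1,4}  => 4  5->4 ok
  [16] x  {1,4}  => 1  4->1 ok
  [17] z  {2,3,5}  => 5  1->5 ok
  [18] x  {1,4}  => 1  5->1 ok
  [19] x  {1,4}  => 4  1->4 ok
  [20] x  {1,4}  => 1  4->1 ok
  [21] z  {2,3,5}  => 5  1->5 ok
  [22] z  {2,3,5}  => 3  5->3 ok
  [23] z  {2,3,5}  => 2  3->2 ok
  [24] z  {2,3,5}  => 5  2->5 ok
  [25] z  {2,3,5}  => 3  5->3 ok
  [26] x  {1,4}  => 4  3->4 ok
  [27] y  {0}  => 0  4->0 ok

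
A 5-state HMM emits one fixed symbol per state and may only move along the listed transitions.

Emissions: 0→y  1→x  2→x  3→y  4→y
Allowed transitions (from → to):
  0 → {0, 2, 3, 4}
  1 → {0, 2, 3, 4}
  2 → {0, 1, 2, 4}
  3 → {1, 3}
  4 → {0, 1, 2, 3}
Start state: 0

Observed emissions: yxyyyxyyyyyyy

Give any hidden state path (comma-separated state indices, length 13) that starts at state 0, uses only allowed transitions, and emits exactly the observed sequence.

  0: obs=y cand={0,3,4} pick 0 [start]
  1: obs=x cand={1,2} pick 2 [0->2 ok]
  2: obs=y cand={0,3,4} pick 0 [2->0 ok]
  3: obs=y cand={0,3,4} pick 4 [0->4 ok]
  4: obs=y cand={0,3,4} pick 3 [4->3 ok]
  5: obs=x cand={1,2} pick 1 [3->1 ok]
  6: obs=y cand={0,3,4} pick 4 [1->4 ok]
  7: obs=y cand={0,3,4} pick 0 [4->0 ok]
  8: obs=y cand={0,3,4} pick 0 [0->0 ok]
  9: obs=y cand={0,3,4} pick 0 [0->0 ok]
  10: obs=y cand={0,3,4} pick 0 [0->0 ok]
  11: obs=y cand={0,3,4} pick 4 [0->4 ok]
  12: obs=y cand={0,3,4} pick 3 [4->3 ok]

0,2,0,4,3,1,4,0,0,0,0,4,3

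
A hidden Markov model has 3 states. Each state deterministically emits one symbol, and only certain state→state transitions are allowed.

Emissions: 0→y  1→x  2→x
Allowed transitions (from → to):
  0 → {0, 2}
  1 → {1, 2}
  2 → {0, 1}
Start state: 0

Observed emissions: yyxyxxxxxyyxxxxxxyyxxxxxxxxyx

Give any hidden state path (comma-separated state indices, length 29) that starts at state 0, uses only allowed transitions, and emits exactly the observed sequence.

0,0,2,0,2,1,1,1,2,0,0,2,1,1,2,1,2,0,0,2,1,1,1,1,1,1,2,0,2

  0: obs=y cand={0} pick 0 [start]
  1: obs=y cand={0} pick 0 [0->0 ok]
  2: obs=x cand={1,2} pick 2 [0->2 ok]
  3: obs=y cand={0} pick 0 [2->0 ok]
  4: obs=x cand={1,2} pick 2 [0->2 ok]
  5: obs=x cand={1,2} pick 1 [2->1 ok]
  6: obs=x cand={1,2} pick 1 [1->1 ok]
  7: obs=x cand={1,2} pick 1 [1->1 ok]
  8: obs=x cand={1,2} pick 2 [1->2 ok]
  9: obs=y cand={0} pick 0 [2->0 ok]
  10: obs=y cand={0} pick 0 [0->0 ok]
  11: obs=x cand={1,2} pick 2 [0->2 ok]
  12: obs=x cand={1,2} pick 1 [2->1 ok]
  13: obs=x cand={1,2} pick 1 [1->1 ok]
  14: obs=x cand={1,2} pick 2 [1->2 ok]
  15: obs=x cand={1,2} pick 1 [2->1 ok]
  16: obs=x cand={1,2} pick 2 [1->2 ok]
  17: obs=y cand={0} pick 0 [2->0 ok]
  18: obs=y cand={0} pick 0 [0->0 ok]
  19: obs=x cand={1,2} pick 2 [0->2 ok]
  20: obs=x cand={1,2} pick 1 [2->1 ok]
  21: obs=x cand={1,2} pick 1 [1->1 ok]
  22: obs=x cand={1,2} pick 1 [1->1 ok]
  23: obs=x cand={1,2} pick 1 [1->1 ok]
  24: obs=x cand={1,2} pick 1 [1->1 ok]
  25: obs=x cand={1,2} pick 1 [1->1 ok]
  26: obs=x cand={1,2} pick 2 [1->2 ok]
  27: obs=y cand={0} pick 0 [2->0 ok]
  28: obs=x cand={1,2} pick 2 [0->2 ok]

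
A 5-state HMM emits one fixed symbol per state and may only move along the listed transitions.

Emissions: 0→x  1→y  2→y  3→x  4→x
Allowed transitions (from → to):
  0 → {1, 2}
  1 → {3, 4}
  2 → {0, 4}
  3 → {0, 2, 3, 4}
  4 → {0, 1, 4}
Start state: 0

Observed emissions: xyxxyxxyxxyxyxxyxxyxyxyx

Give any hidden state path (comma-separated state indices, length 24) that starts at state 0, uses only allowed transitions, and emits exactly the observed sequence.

  pos 0: x in {0,3,4}, choose 0; start
  pos 1: y in {1,2}, choose 1; 0->1 ok
  pos 2: x in {0,3,4}, choose 4; 1->4 ok
  pos 3: x in {0,3,4}, choose 0; 4->0 ok
  pos 4: y in {1,2}, choose 2; 0->2 ok
  pos 5: x in {0,3,4}, choose 4; 2->4 ok
  pos 6: x in {0,3,4}, choose 0; 4->0 ok
  pos 7: y in {1,2}, choose 1; 0->1 ok
  pos 8: x in {0,3,4}, choose 3; 1->3 ok
  pos 9: x in {0,3,4}, choose 3; 3->3 ok
  pos 10: y in {1,2}, choose 2; 3->2 ok
  pos 11: x in {0,3,4}, choose 0; 2->0 ok
  pos 12: y in {1,2}, choose 1; 0->1 ok
  pos 13: x in {0,3,4}, choose 4; 1->4 ok
  pos 14: x in {0,3,4}, choose 0; 4->0 ok
  pos 15: y in {1,2}, choose 1; 0->1 ok
  pos 16: x in {0,3,4}, choose 3; 1->3 ok
  pos 17: x in {0,3,4}, choose 0; 3->0 ok
  pos 18: y in {1,2}, choose 1; 0->1 ok
  pos 19: x in {0,3,4}, choose 3; 1->3 ok
  pos 20: y in {1,2}, choose 2; 3->2 ok
  pos 21: x in {0,3,4}, choose 4; 2->4 ok
  pos 22: y in {1,2}, choose 1; 4->1 ok
  pos 23: x in {0,3,4}, choose 4; 1->4 ok

0,1,4,0,2,4,0,1,3,3,2,0,1,4,0,1,3,0,1,3,2,4,1,4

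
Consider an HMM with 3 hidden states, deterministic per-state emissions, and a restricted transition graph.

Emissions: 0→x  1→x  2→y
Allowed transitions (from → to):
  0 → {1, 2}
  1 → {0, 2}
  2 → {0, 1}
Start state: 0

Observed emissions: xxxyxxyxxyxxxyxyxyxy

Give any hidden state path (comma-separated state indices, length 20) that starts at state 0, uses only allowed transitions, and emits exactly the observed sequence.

  0: obs=x cand={0,1} pick 0 [start]
  1: obs=x cand={0,1} pick 1 [0->1 ok]
  2: obs=x cand={0,1} pick 0 [1->0 ok]
  3: obs=y cand={2} pick 2 [0->2 ok]
  4: obs=x cand={0,1} pick 1 [2->1 ok]
  5: obs=x cand={0,1} pick 0 [1->0 ok]
  6: obs=y cand={2} pick 2 [0->2 ok]
  7: obs=x cand={0,1} pick 0 [2->0 ok]
  8: obs=x cand={0,1} pick 1 [0->1 ok]
  9: obs=y cand={2} pick 2 [1->2 ok]
  10: obs=x cand={0,1} pick 1 [2->1 ok]
  11: obs=x cand={0,1} pick 0 [1->0 ok]
  12: obs=x cand={0,1} pick 1 [0->1 ok]
  13: obs=y cand={2} pick 2 [1->2 ok]
  14: obs=x cand={0,1} pick 0 [2->0 ok]
  15: obs=y cand={2} pick 2 [0->2 ok]
  16: obs=x cand={0,1} pick 0 [2->0 ok]
  17: obs=y cand={2} pick 2 [0->2 ok]
  18: obs=x cand={0,1} pick 0 [2->0 ok]
  19: obs=y cand={2} pick 2 [0->2 ok]

0,1,0,2,1,0,2,0,1,2,1,0,1,2,0,2,0,2,0,2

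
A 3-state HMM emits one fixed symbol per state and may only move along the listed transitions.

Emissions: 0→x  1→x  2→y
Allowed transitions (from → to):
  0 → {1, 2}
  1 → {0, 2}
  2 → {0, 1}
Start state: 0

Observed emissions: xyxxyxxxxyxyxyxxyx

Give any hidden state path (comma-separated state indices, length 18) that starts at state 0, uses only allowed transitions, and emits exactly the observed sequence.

0,2,1,0,2,1,0,1,0,2,1,2,0,2,1,0,2,1

  0: obs=x cand={0,1} pick 0 [start]
  1: obs=y cand={2} pick 2 [0->2 ok]
  2: obs=x cand={0,1} pick 1 [2->1 ok]
  3: obs=x cand={0,1} pick 0 [1->0 ok]
  4: obs=y cand={2} pick 2 [0->2 ok]
  5: obs=x cand={0,1} pick 1 [2->1 ok]
  6: obs=x cand={0,1} pick 0 [1->0 ok]
  7: obs=x cand={0,1} pick 1 [0->1 ok]
  8: obs=x cand={0,1} pick 0 [1->0 ok]
  9: obs=y cand={2} pick 2 [0->2 ok]
  10: obs=x cand={0,1} pick 1 [2->1 ok]
  11: obs=y cand={2} pick 2 [1->2 ok]
  12: obs=x cand={0,1} pick 0 [2->0 ok]
  13: obs=y cand={2} pick 2 [0->2 ok]
  14: obs=x cand={0,1} pick 1 [2->1 ok]
  15: obs=x cand={0,1} pick 0 [1->0 ok]
  16: obs=y cand={2} pick 2 [0->2 ok]
  17: obs=x cand={0,1} pick 1 [2->1 ok]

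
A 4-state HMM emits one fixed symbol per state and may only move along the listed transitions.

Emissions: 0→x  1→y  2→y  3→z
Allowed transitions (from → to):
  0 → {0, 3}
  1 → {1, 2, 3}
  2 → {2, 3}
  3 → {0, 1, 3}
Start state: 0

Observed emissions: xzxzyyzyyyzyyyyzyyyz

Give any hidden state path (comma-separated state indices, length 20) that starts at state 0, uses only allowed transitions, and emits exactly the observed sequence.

0,3,0,3,1,2,3,1,1,1,3,1,1,2,2,3,1,2,2,3

  [0] x  {0}  => 0  start
  [1] z  {3}  => 3  0->3 ok
  [2] x  {0}  => 0  3->0 ok
  [3] z  {3}  => 3  0->3 ok
  [4] y  {1,2}  => 1  3->1 ok
  [5] y  {1,2}  => 2  1->2 ok
  [6] z  {3}  => 3  2->3 ok
  [7] y  {1,2}  => 1  3->1 ok
  [8] y  {1,2}  => 1  1->1 ok
  [9] y  {1,2}  => 1  1->1 ok
  [10] z  {3}  => 3  1->3 ok
  [11] y  {1,2}  => 1  3->1 ok
  [12] y  {1,2}  => 1  1->1 ok
  [13] y  {1,2}  => 2  1->2 ok
  [14] y  {1,2}  => 2  2->2 ok
  [15] z  {3}  => 3  2->3 ok
  [16] y  {1,2}  => 1  3->1 ok
  [17] y  {1,2}  => 2  1->2 ok
  [18] y  {1,2}  => 2  2->2 ok
  [19] z  {3}  => 3  2->3 ok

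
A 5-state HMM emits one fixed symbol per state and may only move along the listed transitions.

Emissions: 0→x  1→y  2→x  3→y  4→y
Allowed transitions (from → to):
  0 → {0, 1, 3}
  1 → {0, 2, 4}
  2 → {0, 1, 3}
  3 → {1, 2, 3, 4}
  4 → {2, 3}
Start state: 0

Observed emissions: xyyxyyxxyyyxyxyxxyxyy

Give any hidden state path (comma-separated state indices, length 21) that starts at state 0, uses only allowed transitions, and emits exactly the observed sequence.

  t0 'x' -> {0,2}, take 0 (start)
  t1 'y' -> {1,3,4}, take 1 (0->1 ok)
  t2 'y' -> {1,3,4}, take 4 (1->4 ok)
  t3 'x' -> {0,2}, take 2 (4->2 ok)
  t4 'y' -> {1,3,4}, take 1 (2->1 ok)
  t5 'y' -> {1,3,4}, take 4 (1->4 ok)
  t6 'x' -> {0,2}, take 2 (4->2 ok)
  t7 'x' -> {0,2}, take 0 (2->0 ok)
  t8 'y' -> {1,3,4}, take 3 (0->3 ok)
  t9 'y' -> {1,3,4}, take 3 (3->3 ok)
  t10 'y' -> {1,3,4}, take 1 (3->1 ok)
  t11 'x' -> {0,2}, take 2 (1->2 ok)
  t12 'y' -> {1,3,4}, take 1 (2->1 ok)
  t13 'x' -> {0,2}, take 2 (1->2 ok)
  t14 'y' -> {1,3,4}, take 1 (2->1 ok)
  t15 'x' -> {0,2}, take 2 (1->2 ok)
  t16 'x' -> {0,2}, take 0 (2->0 ok)
  t17 'y' -> {1,3,4}, take 1 (0->1 ok)
  t18 'x' -> {0,2}, take 0 (1->0 ok)
  t19 'y' -> {1,3,4}, take 3 (0->3 ok)
  t20 'y' -> {1,3,4}, take 1 (3->1 ok)

0,1,4,2,1,4,2,0,3,3,1,2,1,2,1,2,0,1,0,3,1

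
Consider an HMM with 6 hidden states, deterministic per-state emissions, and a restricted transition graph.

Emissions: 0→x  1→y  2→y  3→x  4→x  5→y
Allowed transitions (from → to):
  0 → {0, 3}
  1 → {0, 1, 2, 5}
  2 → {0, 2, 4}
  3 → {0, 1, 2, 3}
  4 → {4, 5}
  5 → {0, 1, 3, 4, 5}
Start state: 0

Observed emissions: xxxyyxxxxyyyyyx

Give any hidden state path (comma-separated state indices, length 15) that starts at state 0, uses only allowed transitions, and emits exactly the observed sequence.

  [0] x  {0,3,4}  => 0  start
  [1] x  {0,3,4}  => 0  0->0 ok
  [2] x  {0,3,4}  => 3  0->3 ok
  [3] y  {1,2,5}  => 1  3->1 ok
  [4] y  {1,2,5}  => 2  1->2 ok
  [5] x  {0,3,4}  => 0  2->0 ok
  [6] x  {0,3,4}  => 0  0->0 ok
  [7] x  {0,3,4}  => 3  0->3 ok
  [8] x  {0,3,4}  => 3  3->3 ok
  [9] y  {1,2,5}  => 1  3->1 ok
  [10] y  {1,2,5}  => 5  1->5 ok
  [11] y  {1,2,5}  => 1  5->1 ok
  [12] y  {1,2,5}  => 5  1->5 ok
  [13] y  {1,2,5}  => 5  5->5 ok
  [14] x  {0,3,4}  => 0  5->0 ok

0,0,3,1,2,0,0,3,3,1,5,1,5,5,0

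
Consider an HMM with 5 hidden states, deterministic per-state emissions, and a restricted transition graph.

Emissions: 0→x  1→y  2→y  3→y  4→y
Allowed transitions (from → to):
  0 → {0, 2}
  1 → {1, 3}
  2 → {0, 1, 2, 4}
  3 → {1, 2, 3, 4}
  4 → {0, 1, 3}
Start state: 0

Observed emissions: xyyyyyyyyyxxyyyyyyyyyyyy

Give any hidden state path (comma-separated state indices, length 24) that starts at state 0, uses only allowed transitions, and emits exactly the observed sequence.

  pos 0: x in {0}, choose 0; start
  pos 1: y in {1,2,3,4}, choose 2; 0->2 ok
  pos 2: y in {1,2,3,4}, choose 1; 2->1 ok
  pos 3: y in {1,2,3,4}, choose 1; 1->1 ok
  pos 4: y in {1,2,3,4}, choose 1; 1->1 ok
  pos 5: y in {1,2,3,4}, choose 3; 1->3 ok
  pos 6: y in {1,2,3,4}, choose 3; 3->3 ok
  pos 7: y in {1,2,3,4}, choose 1; 3->1 ok
  pos 8: y in {1,2,3,4}, choose 3; 1->3 ok
  pos 9: y in {1,2,3,4}, choose 4; 3->4 ok
  pos 10: x in {0}, choose 0; 4->0 ok
  pos 11: x in {0}, choose 0; 0->0 ok
  pos 12: y in {1,2,3,4}, choose 2; 0->2 ok
  pos 13: y in {1,2,3,4}, choose 1; 2->1 ok
  pos 14: y in {1,2,3,4}, choose 3; 1->3 ok
  pos 15: y in {1,2,3,4}, choose 4; 3->4 ok
  pos 16: y in {1,2,3,4}, choose 3; 4->3 ok
  pos 17: y in {1,2,3,4}, choose 3; 3->3 ok
  pos 18: y in {1,2,3,4}, choose 1; 3->1 ok
  pos 19: y in {1,2,3,4}, choose 1; 1->1 ok
  pos 20: y in {1,2,3,4}, choose 1; 1->1 ok
  pos 21: y in {1,2,3,4}, choose 3; 1->3 ok
  pos 22: y in {1,2,3,4}, choose 2; 3->2 ok
  pos 23: y in {1,2,3,4}, choose 2; 2->2 ok

0,2,1,1,1,3,3,1,3,4,0,0,2,1,3,4,3,3,1,1,1,3,2,2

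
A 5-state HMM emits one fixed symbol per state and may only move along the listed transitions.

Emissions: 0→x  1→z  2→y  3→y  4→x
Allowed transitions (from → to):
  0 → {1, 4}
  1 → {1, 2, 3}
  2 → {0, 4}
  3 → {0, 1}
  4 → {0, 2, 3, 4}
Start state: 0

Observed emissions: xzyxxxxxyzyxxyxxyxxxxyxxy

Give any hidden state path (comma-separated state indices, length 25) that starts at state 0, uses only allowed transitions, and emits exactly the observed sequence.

  [0] x  {0,4}  => 0  start
  [1] z  {1}  => 1  0->1 ok
  [2] y  {2,3}  => 2  1->2 ok
  [3] x  {0,4}  => 4  2->4 ok
  [4] x  {0,4}  => 0  4->0 ok
  [5] x  {0,4}  => 4  0->4 ok
  [6] x  {0,4}  => 0  4->0 ok
  [7] x  {0,4}  => 4  0->4 ok
  [8] y  {2,3}  => 3  4->3 ok
  [9] z  {1}  => 1  3->1 ok
  [10] y  {2,3}  => 2  1->2 ok
  [11] x  {0,4}  => 0  2->0 ok
  [12] x  {0,4}  => 4  0->4 ok
  [13] y  {2,3}  => 2  4->2 ok
  [14] x  {0,4}  => 0  2->0 ok
  [15] x  {0,4}  => 4  0->4 ok
  [16] y  {2,3}  => 3  4->3 ok
  [17] x  {0,4}  => 0  3->0 ok
  [18] x  {0,4}  => 4  0->4 ok
  [19] x  {0,4}  => 0  4->0 ok
  [20] x  {0,4}  => 4  0->4 ok
  [21] y  {2,3}  => 2  4->2 ok
  [22] x  {0,4}  => 0  2->0 ok
  [23] x  {0,4}  => 4  0->4 ok
  [24] y  {2,3}  => 2  4->2 ok

0,1,2,4,0,4,0,4,3,1,2,0,4,2,0,4,3,0,4,0,4,2,0,4,2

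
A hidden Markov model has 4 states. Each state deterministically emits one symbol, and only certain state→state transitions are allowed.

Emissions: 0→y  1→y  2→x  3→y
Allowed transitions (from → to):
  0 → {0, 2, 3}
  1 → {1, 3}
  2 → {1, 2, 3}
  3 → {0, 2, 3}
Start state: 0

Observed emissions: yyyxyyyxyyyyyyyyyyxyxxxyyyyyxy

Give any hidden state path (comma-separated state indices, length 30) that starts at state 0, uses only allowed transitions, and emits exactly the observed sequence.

  t0 'y' -> {0,1,3}, take 0 (start)
  t1 'y' -> {0,1,3}, take 0 (0->0 ok)
  t2 'y' -> {0,1,3}, take 3 (0->3 ok)
  t3 'x' -> {2}, take 2 (3->2 ok)
  t4 'y' -> {0,1,3}, take 3 (2->3 ok)
  t5 'y' -> {0,1,3}, take 3 (3->3 ok)
  t6 'y' -> {0,1,3}, take 0 (3->0 ok)
  t7 'x' -> {2}, take 2 (0->2 ok)
  t8 'y' -> {0,1,3}, take 1 (2->1 ok)
  t9 'y' -> {0,1,3}, take 1 (1->1 ok)
  t10 'y' -> {0,1,3}, take 3 (1->3 ok)
  t11 'y' -> {0,1,3}, take 0 (3->0 ok)
  t12 'y' -> {0,1,3}, take 0 (0->0 ok)
  t13 'y' -> {0,1,3}, take 3 (0->3 ok)
  t14 'y' -> {0,1,3}, take 0 (3->0 ok)
  t15 'y' -> {0,1,3}, take 0 (0->0 ok)
  t16 'y' -> {0,1,3}, take 0 (0->0 ok)
  t17 'y' -> {0,1,3}, take 3 (0->3 ok)
  t18 'x' -> {2}, take 2 (3->2 ok)
  t19 'y' -> {0,1,3}, take 3 (2->3 ok)
  t20 'x' -> {2}, take 2 (3->2 ok)
  t21 'x' -> {2}, take 2 (2->2 ok)
  t22 'x' -> {2}, take 2 (2->2 ok)
  t23 'y' -> {0,1,3}, take 3 (2->3 ok)
  t24 'y' -> {0,1,3}, take 3 (3->3 ok)
  t25 'y' -> {0,1,3}, take 0 (3->0 ok)
  t26 'y' -> {0,1,3}, take 3 (0->3 ok)
  t27 'y' -> {0,1,3}, take 0 (3->0 ok)
  t28 'x' -> {2}, take 2 (0->2 ok)
  t29 'y' -> {0,1,3}, take 3 (2->3 ok)

0,0,3,2,3,3,0,2,1,1,3,0,0,3,0,0,0,3,2,3,2,2,2,3,3,0,3,0,2,3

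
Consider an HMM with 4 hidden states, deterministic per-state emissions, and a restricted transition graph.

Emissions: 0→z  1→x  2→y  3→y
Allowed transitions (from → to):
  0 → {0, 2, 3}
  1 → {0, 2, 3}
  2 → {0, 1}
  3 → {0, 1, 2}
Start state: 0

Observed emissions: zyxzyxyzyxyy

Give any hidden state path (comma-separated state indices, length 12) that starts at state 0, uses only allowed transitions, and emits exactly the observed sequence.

0,2,1,0,2,1,2,0,3,1,3,2

  [0] z  {0}  => 0  start
  [1] y  {2,3}  => 2  0->2 ok
  [2] x  {1}  => 1  2->1 ok
  [3] z  {0}  => 0  1->0 ok
  [4] y  {2,3}  => 2  0->2 ok
  [5] x  {1}  => 1  2->1 ok
  [6] y  {2,3}  => 2  1->2 ok
  [7] z  {0}  => 0  2->0 ok
  [8] y  {2,3}  => 3  0->3 ok
  [9] x  {1}  => 1  3->1 ok
  [10] y  {2,3}  => 3  1->3 ok
  [11] y  {2,3}  => 2  3->2 ok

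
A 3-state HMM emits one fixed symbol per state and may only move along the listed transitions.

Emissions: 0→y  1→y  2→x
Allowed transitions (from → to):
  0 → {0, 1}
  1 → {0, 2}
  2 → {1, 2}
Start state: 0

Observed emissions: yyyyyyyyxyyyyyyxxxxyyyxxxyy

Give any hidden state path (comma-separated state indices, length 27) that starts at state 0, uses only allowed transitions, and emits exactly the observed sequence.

0,0,1,0,0,1,0,1,2,1,0,0,0,0,1,2,2,2,2,1,0,1,2,2,2,1,0

  t0 'y' -> {0,1}, take 0 (start)
  t1 'y' -> {0,1}, take 0 (0->0 ok)
  t2 'y' -> {0,1}, take 1 (0->1 ok)
  t3 'y' -> {0,1}, take 0 (1->0 ok)
  t4 'y' -> {0,1}, take 0 (0->0 ok)
  t5 'y' -> {0,1}, take 1 (0->1 ok)
  t6 'y' -> {0,1}, take 0 (1->0 ok)
  t7 'y' -> {0,1}, take 1 (0->1 ok)
  t8 'x' -> {2}, take 2 (1->2 ok)
  t9 'y' -> {0,1}, take 1 (2->1 ok)
  t10 'y' -> {0,1}, take 0 (1->0 ok)
  t11 'y' -> {0,1}, take 0 (0->0 ok)
  t12 'y' -> {0,1}, take 0 (0->0 ok)
  t13 'y' -> {0,1}, take 0 (0->0 ok)
  t14 'y' -> {0,1}, take 1 (0->1 ok)
  t15 'x' -> {2}, take 2 (1->2 ok)
  t16 'x' -> {2}, take 2 (2->2 ok)
  t17 'x' -> {2}, take 2 (2->2 ok)
  t18 'x' -> {2}, take 2 (2->2 ok)
  t19 'y' -> {0,1}, take 1 (2->1 ok)
  t20 'y' -> {0,1}, take 0 (1->0 ok)
  t21 'y' -> {0,1}, take 1 (0->1 ok)
  t22 'x' -> {2}, take 2 (1->2 ok)
  t23 'x' -> {2}, take 2 (2->2 ok)
  t24 'x' -> {2}, take 2 (2->2 ok)
  t25 'y' -> {0,1}, take 1 (2->1 ok)
  t26 'y' -> {0,1}, take 0 (1->0 ok)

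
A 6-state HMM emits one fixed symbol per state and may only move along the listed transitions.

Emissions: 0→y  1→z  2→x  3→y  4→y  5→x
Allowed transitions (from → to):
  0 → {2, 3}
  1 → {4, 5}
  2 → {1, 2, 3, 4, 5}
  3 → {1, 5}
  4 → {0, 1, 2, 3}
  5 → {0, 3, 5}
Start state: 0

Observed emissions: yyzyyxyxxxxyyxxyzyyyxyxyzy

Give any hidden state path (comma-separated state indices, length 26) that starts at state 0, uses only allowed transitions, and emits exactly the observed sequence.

0,3,1,4,3,5,0,2,2,2,5,0,3,5,5,3,1,4,0,3,5,0,2,3,1,4

  0: obs=y cand={0,3,4} pick 0 [start]
  1: obs=y cand={0,3,4} pick 3 [0->3 ok]
  2: obs=z cand={1} pick 1 [3->1 ok]
  3: obs=y cand={0,3,4} pick 4 [1->4 ok]
  4: obs=y cand={0,3,4} pick 3 [4->3 ok]
  5: obs=x cand={2,5} pick 5 [3->5 ok]
  6: obs=y cand={0,3,4} pick 0 [5->0 ok]
  7: obs=x cand={2,5} pick 2 [0->2 ok]
  8: obs=x cand={2,5} pick 2 [2->2 ok]
  9: obs=x cand={2,5} pick 2 [2->2 ok]
  10: obs=x cand={2,5} pick 5 [2->5 ok]
  11: obs=y cand={0,3,4} pick 0 [5->0 ok]
  12: obs=y cand={0,3,4} pick 3 [0->3 ok]
  13: obs=x cand={2,5} pick 5 [3->5 ok]
  14: obs=x cand={2,5} pick 5 [5->5 ok]
  15: obs=y cand={0,3,4} pick 3 [5->3 ok]
  16: obs=z cand={1} pick 1 [3->1 ok]
  17: obs=y cand={0,3,4} pick 4 [1->4 ok]
  18: obs=y cand={0,3,4} pick 0 [4->0 ok]
  19: obs=y cand={0,3,4} pick 3 [0->3 ok]
  20: obs=x cand={2,5} pick 5 [3->5 ok]
  21: obs=y cand={0,3,4} pick 0 [5->0 ok]
  22: obs=x cand={2,5} pick 2 [0->2 ok]
  23: obs=y cand={0,3,4} pick 3 [2->3 ok]
  24: obs=z cand={1} pick 1 [3->1 ok]
  25: obs=y cand={0,3,4} pick 4 [1->4 ok]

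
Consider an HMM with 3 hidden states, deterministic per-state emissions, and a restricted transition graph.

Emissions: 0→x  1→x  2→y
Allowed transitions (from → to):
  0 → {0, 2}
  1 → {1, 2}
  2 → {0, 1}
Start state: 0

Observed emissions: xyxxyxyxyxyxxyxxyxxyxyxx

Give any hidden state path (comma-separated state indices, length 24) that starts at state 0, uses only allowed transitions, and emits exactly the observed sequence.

  0: obs=x cand={0,1} pick 0 [start]
  1: obs=y cand={2} pick 2 [0->2 ok]
  2: obs=x cand={0,1} pick 0 [2->0 ok]
  3: obs=x cand={0,1} pick 0 [0->0 ok]
  4: obs=y cand={2} pick 2 [0->2 ok]
  5: obs=x cand={0,1} pick 0 [2->0 ok]
  6: obs=y cand={2} pick 2 [0->2 ok]
  7: obs=x cand={0,1} pick 0 [2->0 ok]
  8: obs=y cand={2} pick 2 [0->2 ok]
  9: obs=x cand={0,1} pick 0 [2->0 ok]
  10: obs=y cand={2} pick 2 [0->2 ok]
  11: obs=x cand={0,1} pick 0 [2->0 ok]
  12: obs=x cand={0,1} pick 0 [0->0 ok]
  13: obs=y cand={2} pick 2 [0->2 ok]
  14: obs=x cand={0,1} pick 1 [2->1 ok]
  15: obs=x cand={0,1} pick 1 [1->1 ok]
  16: obs=y cand={2} pick 2 [1->2 ok]
  17: obs=x cand={0,1} pick 1 [2->1 ok]
  18: obs=x cand={0,1} pick 1 [1->1 ok]
  19: obs=y cand={2} pick 2 [1->2 ok]
  20: obs=x cand={0,1} pick 0 [2->0 ok]
  21: obs=y cand={2} pick 2 [0->2 ok]
  22: obs=x cand={0,1} pick 0 [2->0 ok]
  23: obs=x cand={0,1} pick 0 [0->0 ok]

0,2,0,0,2,0,2,0,2,0,2,0,0,2,1,1,2,1,1,2,0,2,0,0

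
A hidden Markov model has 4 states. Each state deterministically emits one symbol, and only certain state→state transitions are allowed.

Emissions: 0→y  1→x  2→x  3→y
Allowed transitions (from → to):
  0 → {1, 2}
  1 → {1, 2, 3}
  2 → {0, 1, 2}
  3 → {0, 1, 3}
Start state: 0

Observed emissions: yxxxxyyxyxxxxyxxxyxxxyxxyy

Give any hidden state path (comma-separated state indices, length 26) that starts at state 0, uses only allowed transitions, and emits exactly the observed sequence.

  pos 0: y in {0,3}, choose 0; start
  pos 1: x in {1,2}, choose 1; 0->1 ok
  pos 2: x in {1,2}, choose 2; 1->2 ok
  pos 3: x in {1,2}, choose 1; 2->1 ok
  pos 4: x in {1,2}, choose 1; 1->1 ok
  pos 5: y in {0,3}, choose 3; 1->3 ok
  pos 6: y in {0,3}, choose 0; 3->0 ok
  pos 7: x in {1,2}, choose 2; 0->2 ok
  pos 8: y in {0,3}, choose 0; 2->0 ok
  pos 9: x in {1,2}, choose 1; 0->1 ok
  pos 10: x in {1,2}, choose 2; 1->2 ok
  pos 11: x in {1,2}, choose 2; 2->2 ok
  pos 12: x in {1,2}, choose 1; 2->1 ok
  pos 13: y in {0,3}, choose 3; 1->3 ok
  pos 14: x in {1,2}, choose 1; 3->1 ok
  pos 15: x in {1,2}, choose 1; 1->1 ok
  pos 16: x in {1,2}, choose 2; 1->2 ok
  pos 17: y in {0,3}, choose 0; 2->0 ok
  pos 18: x in {1,2}, choose 1; 0->1 ok
  pos 19: x in {1,2}, choose 2; 1->2 ok
  pos 20: x in {1,2}, choose 2; 2->2 ok
  pos 21: y in {0,3}, choose 0; 2->0 ok
  pos 22: x in {1,2}, choose 1; 0->1 ok
  pos 23: x in {1,2}, choose 1; 1->1 ok
  pos 24: y in {0,3}, choose 3; 1->3 ok
  pos 25: y in {0,3}, choose 3; 3->3 ok

0,1,2,1,1,3,0,2,0,1,2,2,1,3,1,1,2,0,1,2,2,0,1,1,3,3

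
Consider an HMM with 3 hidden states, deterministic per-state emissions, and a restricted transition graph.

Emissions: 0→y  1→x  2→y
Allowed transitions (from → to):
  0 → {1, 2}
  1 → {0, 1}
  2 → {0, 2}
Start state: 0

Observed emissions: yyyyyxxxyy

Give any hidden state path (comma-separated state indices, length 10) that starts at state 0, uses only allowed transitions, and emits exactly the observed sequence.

  t0 'y' -> {0,2}, take 0 (start)
  t1 'y' -> {0,2}, take 2 (0->2 ok)
  t2 'y' -> {0,2}, take 2 (2->2 ok)
  t3 'y' -> {0,2}, take 2 (2->2 ok)
  t4 'y' -> {0,2}, take 0 (2->0 ok)
  t5 'x' -> {1}, take 1 (0->1 ok)
  t6 'x' -> {1}, take 1 (1->1 ok)
  t7 'x' -> {1}, take 1 (1->1 ok)
  t8 'y' -> {0,2}, take 0 (1->0 ok)
  t9 'y' -> {0,2}, take 2 (0->2 ok)

0,2,2,2,0,1,1,1,0,2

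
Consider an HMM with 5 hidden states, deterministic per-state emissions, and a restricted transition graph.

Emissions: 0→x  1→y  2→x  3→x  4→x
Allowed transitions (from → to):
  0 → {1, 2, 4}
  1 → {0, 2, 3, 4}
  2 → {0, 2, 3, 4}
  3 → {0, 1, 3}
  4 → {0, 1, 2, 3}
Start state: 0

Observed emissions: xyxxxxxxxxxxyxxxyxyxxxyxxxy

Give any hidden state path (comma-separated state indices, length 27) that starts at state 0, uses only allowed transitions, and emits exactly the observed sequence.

0,1,2,4,0,2,3,0,2,4,2,3,1,3,3,3,1,3,1,3,3,0,1,0,2,3,1

  [0] x  {0,2,3,4}  => 0  start
  [1] y  {1}  => 1  0->1 ok
  [2] x  {0,2,3,4}  => 2  1->2 ok
  [3] x  {0,2,3,4}  => 4  2->4 ok
  [4] x  {0,2,3,4}  => 0  4->0 ok
  [5] x  {0,2,3,4}  => 2  0->2 ok
  [6] x  {0,2,3,4}  => 3  2->3 ok
  [7] x  {0,2,3,4}  => 0  3->0 ok
  [8] x  {0,2,3,4}  => 2  0->2 ok
  [9] x  {0,2,3,4}  => 4  2->4 ok
  [10] x  {0,2,3,4}  => 2  4->2 ok
  [11] x  {0,2,3,4}  => 3  2->3 ok
  [12] y  {1}  => 1  3->1 ok
  [13] x  {0,2,3,4}  => 3  1->3 ok
  [14] x  {0,2,3,4}  => 3  3->3 ok
  [15] x  {0,2,3,4}  => 3  3->3 ok
  [16] y  {1}  => 1  3->1 ok
  [17] x  {0,2,3,4}  => 3  1->3 ok
  [18] y  {1}  => 1  3->1 ok
  [19] x  {0,2,3,4}  => 3  1->3 ok
  [20] x  {0,2,3,4}  => 3  3->3 ok
  [21] x  {0,2,3,4}  => 0  3->0 ok
  [22] y  {1}  => 1  0->1 ok
  [23] x  {0,2,3,4}  => 0  1->0 ok
  [24] x  {0,2,3,4}  => 2  0->2 ok
  [25] x  {0,2,3,4}  => 3  2->3 ok
  [26] y  {1}  => 1  3->1 ok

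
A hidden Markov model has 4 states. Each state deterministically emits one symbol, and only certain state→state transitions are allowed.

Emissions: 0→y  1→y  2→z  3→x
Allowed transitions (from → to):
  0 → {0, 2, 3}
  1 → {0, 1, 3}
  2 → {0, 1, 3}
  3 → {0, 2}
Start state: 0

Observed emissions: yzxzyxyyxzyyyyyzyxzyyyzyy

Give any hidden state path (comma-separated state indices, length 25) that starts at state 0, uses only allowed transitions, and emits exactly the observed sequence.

0,2,3,2,1,3,0,0,3,2,1,1,1,1,0,2,0,3,2,1,1,0,2,1,1

  0: obs=y cand={0,1} pick 0 [start]
  1: obs=z cand={2} pick 2 [0->2 ok]
  2: obs=x cand={3} pick 3 [2->3 ok]
  3: obs=z cand={2} pick 2 [3->2 ok]
  4: obs=y cand={0,1} pick 1 [2->1 ok]
  5: obs=x cand={3} pick 3 [1->3 ok]
  6: obs=y cand={0,1} pick 0 [3->0 ok]
  7: obs=y cand={0,1} pick 0 [0->0 ok]
  8: obs=x cand={3} pick 3 [0->3 ok]
  9: obs=z cand={2} pick 2 [3->2 ok]
  10: obs=y cand={0,1} pick 1 [2->1 ok]
  11: obs=y cand={0,1} pick 1 [1->1 ok]
  12: obs=y cand={0,1} pick 1 [1->1 ok]
  13: obs=y cand={0,1} pick 1 [1->1 ok]
  14: obs=y cand={0,1} pick 0 [1->0 ok]
  15: obs=z cand={2} pick 2 [0->2 ok]
  16: obs=y cand={0,1} pick 0 [2->0 ok]
  17: obs=x cand={3} pick 3 [0->3 ok]
  18: obs=z cand={2} pick 2 [3->2 ok]
  19: obs=y cand={0,1} pick 1 [2->1 ok]
  20: obs=y cand={0,1} pick 1 [1->1 ok]
  21: obs=y cand={0,1} pick 0 [1->0 ok]
  22: obs=z cand={2} pick 2 [0->2 ok]
  23: obs=y cand={0,1} pick 1 [2->1 ok]
  24: obs=y cand={0,1} pick 1 [1->1 ok]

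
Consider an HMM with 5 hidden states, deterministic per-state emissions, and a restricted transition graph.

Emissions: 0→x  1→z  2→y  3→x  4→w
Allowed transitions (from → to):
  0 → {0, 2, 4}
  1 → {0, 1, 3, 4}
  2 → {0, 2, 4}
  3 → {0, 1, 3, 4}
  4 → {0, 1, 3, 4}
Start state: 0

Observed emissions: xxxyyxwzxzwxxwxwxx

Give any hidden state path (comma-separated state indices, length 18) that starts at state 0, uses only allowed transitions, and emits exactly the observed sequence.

  [0] x  {0,3}  => 0  start
  [1] x  {0,3}  => 0  0->0 ok
  [2] x  {0,3}  => 0  0->0 ok
  [3] y  {2}  => 2  0->2 ok
  [4] y  {2}  => 2  2->2 ok
  [5] x  {0,3}  => 0  2->0 ok
  [6] w  {4}  => 4  0->4 ok
  [7] z  {1}  => 1  4->1 ok
  [8] x  {0,3}  => 3  1->3 ok
  [9] z  {1}  => 1  3->1 ok
  [10] w  {4}  => 4  1->4 ok
  [11] x  {0,3}  => 3  4->3 ok
  [12] x  {0,3}  => 0  3->0 ok
  [13] w  {4}  => 4  0->4 ok
  [14] x  {0,3}  => 3  4->3 ok
  [15] w  {4}  => 4  3->4 ok
  [16] x  {0,3}  => 3  4->3 ok
  [17] x  {0,3}  => 3  3->3 ok

0,0,0,2,2,0,4,1,3,1,4,3,0,4,3,4,3,3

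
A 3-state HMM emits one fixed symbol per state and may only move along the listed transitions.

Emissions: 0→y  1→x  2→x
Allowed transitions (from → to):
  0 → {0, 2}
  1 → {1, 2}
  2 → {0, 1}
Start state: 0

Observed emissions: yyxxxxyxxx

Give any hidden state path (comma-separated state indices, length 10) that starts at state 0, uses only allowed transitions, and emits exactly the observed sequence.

  0: obs=y cand={0} pick 0 [start]
  1: obs=y cand={0} pick 0 [0->0 ok]
  2: obs=x cand={1,2} pick 2 [0->2 ok]
  3: obs=x cand={1,2} pick 1 [2->1 ok]
  4: obs=x cand={1,2} pick 1 [1->1 ok]
  5: obs=x cand={1,2} pick 2 [1->2 ok]
  6: obs=y cand={0} pick 0 [2->0 ok]
  7: obs=x cand={1,2} pick 2 [0->2 ok]
  8: obs=x cand={1,2} pick 1 [2->1 ok]
  9: obs=x cand={1,2} pick 1 [1->1 ok]

0,0,2,1,1,2,0,2,1,1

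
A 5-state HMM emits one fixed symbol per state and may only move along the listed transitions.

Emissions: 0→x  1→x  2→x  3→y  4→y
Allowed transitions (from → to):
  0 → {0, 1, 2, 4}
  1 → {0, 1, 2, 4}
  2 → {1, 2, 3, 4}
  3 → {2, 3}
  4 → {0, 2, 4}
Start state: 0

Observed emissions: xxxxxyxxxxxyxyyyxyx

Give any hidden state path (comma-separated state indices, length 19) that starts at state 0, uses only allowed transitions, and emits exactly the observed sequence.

  pos 0: x in {0,1,2}, choose 0; start
  pos 1: x in {0,1,2}, choose 1; 0->1 ok
  pos 2: x in {0,1,2}, choose 1; 1->1 ok
  pos 3: x in {0,1,2}, choose 0; 1->0 ok
  pos 4: x in {0,1,2}, choose 2; 0->2 ok
  pos 5: y in {3,4}, choose 4; 2->4 ok
  pos 6: x in {0,1,2}, choose 0; 4->0 ok
  pos 7: x in {0,1,2}, choose 0; 0->0 ok
  pos 8: x in {0,1,2}, choose 0; 0->0 ok
  pos 9: x in {0,1,2}, choose 0; 0->0 ok
  pos 10: x in {0,1,2}, choose 2; 0->2 ok
  pos 11: y in {3,4}, choose 3; 2->3 ok
  pos 12: x in {0,1,2}, choose 2; 3->2 ok
  pos 13: y in {3,4}, choose 3; 2->3 ok
  pos 14: y in {3,4}, choose 3; 3->3 ok
  pos 15: y in {3,4}, choose 3; 3->3 ok
  pos 16: x in {0,1,2}, choose 2; 3->2 ok
  pos 17: y in {3,4}, choose 3; 2->3 ok
  pos 18: x in {0,1,2}, choose 2; 3->2 ok

0,1,1,0,2,4,0,0,0,0,2,3,2,3,3,3,2,3,2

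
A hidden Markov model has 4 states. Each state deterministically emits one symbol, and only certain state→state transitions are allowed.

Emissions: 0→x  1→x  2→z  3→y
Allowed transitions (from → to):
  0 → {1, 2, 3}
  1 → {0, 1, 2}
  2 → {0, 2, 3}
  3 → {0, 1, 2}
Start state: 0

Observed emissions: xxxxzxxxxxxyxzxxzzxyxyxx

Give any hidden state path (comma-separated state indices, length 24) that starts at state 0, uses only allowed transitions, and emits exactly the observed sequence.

  0: obs=x cand={0,1} pick 0 [start]
  1: obs=x cand={0,1} pick 1 [0->1 ok]
  2: obs=x cand={0,1} pick 1 [1->1 ok]
  3: obs=x cand={0,1} pick 0 [1->0 ok]
  4: obs=z cand={2} pick 2 [0->2 ok]
  5: obs=x cand={0,1} pick 0 [2->0 ok]
  6: obs=x cand={0,1} pick 1 [0->1 ok]
  7: obs=x cand={0,1} pick 0 [1->0 ok]
  8: obs=x cand={0,1} pick 1 [0->1 ok]
  9: obs=x cand={0,1} pick 1 [1->1 ok]
  10: obs=x cand={0,1} pick 0 [1->0 ok]
  11: obs=y cand={3} pick 3 [0->3 ok]
  12: obs=x cand={0,1} pick 0 [3->0 ok]
  13: obs=z cand={2} pick 2 [0->2 ok]
  14: obs=x cand={0,1} pick 0 [2->0 ok]
  15: obs=x cand={0,1} pick 1 [0->1 ok]
  16: obs=z cand={2} pick 2 [1->2 ok]
  17: obs=z cand={2} pick 2 [2->2 ok]
  18: obs=x cand={0,1} pick 0 [2->0 ok]
  19: obs=y cand={3} pick 3 [0->3 ok]
  20: obs=x cand={0,1} pick 0 [3->0 ok]
  21: obs=y cand={3} pick 3 [0->3 ok]
  22: obs=x cand={0,1} pick 1 [3->1 ok]
  23: obs=x cand={0,1} pick 0 [1->0 ok]

0,1,1,0,2,0,1,0,1,1,0,3,0,2,0,1,2,2,0,3,0,3,1,0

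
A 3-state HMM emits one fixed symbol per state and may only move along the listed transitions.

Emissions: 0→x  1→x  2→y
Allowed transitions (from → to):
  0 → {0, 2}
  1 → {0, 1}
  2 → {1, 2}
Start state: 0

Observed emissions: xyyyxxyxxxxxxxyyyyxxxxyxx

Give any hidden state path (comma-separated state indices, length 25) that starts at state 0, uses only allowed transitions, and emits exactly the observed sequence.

0,2,2,2,1,0,2,1,1,1,1,1,0,0,2,2,2,2,1,1,0,0,2,1,0

  [0] x  {0,1}  => 0  start
  [1] y  {2}  => 2  0->2 ok
  [2] y  {2}  => 2  2->2 ok
  [3] y  {2}  => 2  2->2 ok
  [4] x  {0,1}  => 1  2->1 ok
  [5] x  {0,1}  => 0  1->0 ok
  [6] y  {2}  => 2  0->2 ok
  [7] x  {0,1}  => 1  2->1 ok
  [8] x  {0,1}  => 1  1->1 ok
  [9] x  {0,1}  => 1  1->1 ok
  [10] x  {0,1}  => 1  1->1 ok
  [11] x  {0,1}  => 1  1->1 ok
  [12] x  {0,1}  => 0  1->0 ok
  [13] x  {0,1}  => 0  0->0 ok
  [14] y  {2}  => 2  0->2 ok
  [15] y  {2}  => 2  2->2 ok
  [16] y  {2}  => 2  2->2 ok
  [17] y  {2}  => 2  2->2 ok
  [18] x  {0,1}  => 1  2->1 ok
  [19] x  {0,1}  => 1  1->1 ok
  [20] x  {0,1}  => 0  1->0 ok
  [21] x  {0,1}  => 0  0->0 ok
  [22] y  {2}  => 2  0->2 ok
  [23] x  {0,1}  => 1  2->1 ok
  [24] x  {0,1}  => 0  1->0 ok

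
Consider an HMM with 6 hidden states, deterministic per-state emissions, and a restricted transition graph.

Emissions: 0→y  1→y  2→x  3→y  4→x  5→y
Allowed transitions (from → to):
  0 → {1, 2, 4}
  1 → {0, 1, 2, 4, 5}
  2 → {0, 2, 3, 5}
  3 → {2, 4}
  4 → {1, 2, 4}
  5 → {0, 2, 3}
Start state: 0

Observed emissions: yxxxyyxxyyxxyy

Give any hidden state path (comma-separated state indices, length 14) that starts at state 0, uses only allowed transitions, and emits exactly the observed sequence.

  t0 'y' -> {0,1,3,5}, take 0 (start)
  t1 'x' -> {2,4}, take 4 (0->4 ok)
  t2 'x' -> {2,4}, take 4 (4->4 ok)
  t3 'x' -> {2,4}, take 2 (4->2 ok)
  t4 'y' -> {0,1,3,5}, take 5 (2->5 ok)
  t5 'y' -> {0,1,3,5}, take 3 (5->3 ok)
  t6 'x' -> {2,4}, take 4 (3->4 ok)
  t7 'x' -> {2,4}, take 4 (4->4 ok)
  t8 'y' -> {0,1,3,5}, take 1 (4->1 ok)
  t9 'y' -> {0,1,3,5}, take 0 (1->0 ok)
  t10 'x' -> {2,4}, take 4 (0->4 ok)
  t11 'x' -> {2,4}, take 2 (4->2 ok)
  t12 'y' -> {0,1,3,5}, take 5 (2->5 ok)
  t13 'y' -> {0,1,3,5}, take 0 (5->0 ok)

0,4,4,2,5,3,4,4,1,0,4,2,5,0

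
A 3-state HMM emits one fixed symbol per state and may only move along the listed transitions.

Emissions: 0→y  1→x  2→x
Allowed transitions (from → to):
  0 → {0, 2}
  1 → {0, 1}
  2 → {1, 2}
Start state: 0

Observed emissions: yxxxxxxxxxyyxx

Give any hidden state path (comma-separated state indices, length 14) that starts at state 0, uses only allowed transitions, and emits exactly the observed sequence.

0,2,2,2,2,1,1,1,1,1,0,0,2,2

  t0 'y' -> {0}, take 0 (start)
  t1 'x' -> {1,2}, take 2 (0->2 ok)
  t2 'x' -> {1,2}, take 2 (2->2 ok)
  t3 'x' -> {1,2}, take 2 (2->2 ok)
  t4 'x' -> {1,2}, take 2 (2->2 ok)
  t5 'x' -> {1,2}, take 1 (2->1 ok)
  t6 'x' -> {1,2}, take 1 (1->1 ok)
  t7 'x' -> {1,2}, take 1 (1->1 ok)
  t8 'x' -> {1,2}, take 1 (1->1 ok)
  t9 'x' -> {1,2}, take 1 (1->1 ok)
  t10 'y' -> {0}, take 0 (1->0 ok)
  t11 'y' -> {0}, take 0 (0->0 ok)
  t12 'x' -> {1,2}, take 2 (0->2 ok)
  t13 'x' -> {1,2}, take 2 (2->2 ok)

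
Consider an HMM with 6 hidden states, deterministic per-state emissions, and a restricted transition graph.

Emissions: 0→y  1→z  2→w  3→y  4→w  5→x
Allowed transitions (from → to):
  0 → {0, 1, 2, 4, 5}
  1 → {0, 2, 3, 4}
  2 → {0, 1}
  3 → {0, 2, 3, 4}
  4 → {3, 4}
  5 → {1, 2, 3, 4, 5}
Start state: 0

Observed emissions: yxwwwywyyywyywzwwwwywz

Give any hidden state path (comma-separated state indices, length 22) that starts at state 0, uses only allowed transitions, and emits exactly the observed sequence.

0,5,4,4,4,3,2,0,0,0,4,3,0,2,1,4,4,4,4,3,2,1

  0: obs=y cand={0,3} pick 0 [start]
  1: obs=x cand={5} pick 5 [0->5 ok]
  2: obs=w cand={2,4} pick 4 [5->4 ok]
  3: obs=w cand={2,4} pick 4 [4->4 ok]
  4: obs=w cand={2,4} pick 4 [4->4 ok]
  5: obs=y cand={0,3} pick 3 [4->3 ok]
  6: obs=w cand={2,4} pick 2 [3->2 ok]
  7: obs=y cand={0,3} pick 0 [2->0 ok]
  8: obs=y cand={0,3} pick 0 [0->0 ok]
  9: obs=y cand={0,3} pick 0 [0->0 ok]
  10: obs=w cand={2,4} pick 4 [0->4 ok]
  11: obs=y cand={0,3} pick 3 [4->3 ok]
  12: obs=y cand={0,3} pick 0 [3->0 ok]
  13: obs=w cand={2,4} pick 2 [0->2 ok]
  14: obs=z cand={1} pick 1 [2->1 ok]
  15: obs=w cand={2,4} pick 4 [1->4 ok]
  16: obs=w cand={2,4} pick 4 [4->4 ok]
  17: obs=w cand={2,4} pick 4 [4->4 ok]
  18: obs=w cand={2,4} pick 4 [4->4 ok]
  19: obs=y cand={0,3} pick 3 [4->3 ok]
  20: obs=w cand={2,4} pick 2 [3->2 ok]
  21: obs=z cand={1} pick 1 [2->1 ok]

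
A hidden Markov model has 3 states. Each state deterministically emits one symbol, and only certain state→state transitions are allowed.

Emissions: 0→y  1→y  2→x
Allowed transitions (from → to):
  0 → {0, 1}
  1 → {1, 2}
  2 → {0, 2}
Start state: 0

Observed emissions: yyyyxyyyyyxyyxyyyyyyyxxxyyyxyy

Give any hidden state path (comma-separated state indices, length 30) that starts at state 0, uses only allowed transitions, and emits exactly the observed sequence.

0,0,1,1,2,0,0,1,1,1,2,0,1,2,0,0,0,0,1,1,1,2,2,2,0,1,1,2,0,1

  pos 0: y in {0,1}, choose 0; start
  pos 1: y in {0,1}, choose 0; 0->0 ok
  pos 2: y in {0,1}, choose 1; 0->1 ok
  pos 3: y in {0,1}, choose 1; 1->1 ok
  pos 4: x in {2}, choose 2; 1->2 ok
  pos 5: y in {0,1}, choose 0; 2->0 ok
  pos 6: y in {0,1}, choose 0; 0->0 ok
  pos 7: y in {0,1}, choose 1; 0->1 ok
  pos 8: y in {0,1}, choose 1; 1->1 ok
  pos 9: y in {0,1}, choose 1; 1->1 ok
  pos 10: x in {2}, choose 2; 1->2 ok
  pos 11: y in {0,1}, choose 0; 2->0 ok
  pos 12: y in {0,1}, choose 1; 0->1 ok
  pos 13: x in {2}, choose 2; 1->2 ok
  pos 14: y in {0,1}, choose 0; 2->0 ok
  pos 15: y in {0,1}, choose 0; 0->0 ok
  pos 16: y in {0,1}, choose 0; 0->0 ok
  pos 17: y in {0,1}, choose 0; 0->0 ok
  pos 18: y in {0,1}, choose 1; 0->1 ok
  pos 19: y in {0,1}, choose 1; 1->1 ok
  pos 20: y in {0,1}, choose 1; 1->1 ok
  pos 21: x in {2}, choose 2; 1->2 ok
  pos 22: x in {2}, choose 2; 2->2 ok
  pos 23: x in {2}, choose 2; 2->2 ok
  pos 24: y in {0,1}, choose 0; 2->0 ok
  pos 25: y in {0,1}, choose 1; 0->1 ok
  pos 26: y in {0,1}, choose 1; 1->1 ok
  pos 27: x in {2}, choose 2; 1->2 ok
  pos 28: y in {0,1}, choose 0; 2->0 ok
  pos 29: y in {0,1}, choose 1; 0->1 ok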